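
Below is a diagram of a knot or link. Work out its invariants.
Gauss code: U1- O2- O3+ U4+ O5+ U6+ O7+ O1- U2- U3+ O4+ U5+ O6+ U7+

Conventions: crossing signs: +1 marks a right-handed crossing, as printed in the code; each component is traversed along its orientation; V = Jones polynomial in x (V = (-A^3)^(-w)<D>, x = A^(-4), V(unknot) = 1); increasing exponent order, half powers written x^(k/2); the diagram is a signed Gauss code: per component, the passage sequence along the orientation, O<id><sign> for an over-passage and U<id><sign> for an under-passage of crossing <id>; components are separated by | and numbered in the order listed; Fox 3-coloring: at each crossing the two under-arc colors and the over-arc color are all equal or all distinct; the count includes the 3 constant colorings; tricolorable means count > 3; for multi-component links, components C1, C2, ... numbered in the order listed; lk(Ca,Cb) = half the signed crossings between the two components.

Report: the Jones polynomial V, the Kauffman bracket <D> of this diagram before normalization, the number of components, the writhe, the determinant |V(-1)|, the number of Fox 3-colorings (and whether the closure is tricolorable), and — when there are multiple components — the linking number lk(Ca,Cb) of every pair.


V = x + x^3 - x^4
<D> = A^-7 - A^-3 - A^5 (w = +3)
1 component over 7 crossings, w = +3
9 Fox colorings among 3^7, |V(-1)| = 3: tricolorable
why: w = +3 (over 7 crossings) is diagram-only; (-A^3)^(-3) removes it from V


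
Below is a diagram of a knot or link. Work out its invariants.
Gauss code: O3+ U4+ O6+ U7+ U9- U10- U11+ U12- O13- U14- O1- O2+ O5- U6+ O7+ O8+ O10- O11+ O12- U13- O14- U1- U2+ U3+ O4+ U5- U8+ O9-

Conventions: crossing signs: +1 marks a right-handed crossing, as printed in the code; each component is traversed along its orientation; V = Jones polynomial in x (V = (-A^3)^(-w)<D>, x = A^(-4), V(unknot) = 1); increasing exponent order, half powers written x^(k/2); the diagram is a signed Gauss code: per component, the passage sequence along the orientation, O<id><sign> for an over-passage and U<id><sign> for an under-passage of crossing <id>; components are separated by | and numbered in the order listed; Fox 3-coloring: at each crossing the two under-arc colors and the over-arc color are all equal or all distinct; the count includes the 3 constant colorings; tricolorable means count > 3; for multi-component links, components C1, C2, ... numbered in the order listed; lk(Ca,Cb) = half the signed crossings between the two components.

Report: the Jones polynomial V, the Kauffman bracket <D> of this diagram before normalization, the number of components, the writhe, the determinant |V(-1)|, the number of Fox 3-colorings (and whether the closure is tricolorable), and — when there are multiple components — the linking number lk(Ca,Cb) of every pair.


V = x^-4 - 3x^-3 + 5x^-2 - 6x^-1 + 7 - 6x + 5x^2 - 3x^3 + x^4
<D> = A^-16 - 3A^-12 + 5A^-8 - 6A^-4 + 7 - 6A^4 + 5A^8 - 3A^12 + A^16 (w = 0)
1 component over 14 crossings, w = 0
3 Fox colorings among 3^14, |V(-1)| = 37: not tricolorable
why: the span of V is 8, forcing >= 8 crossings in any diagram


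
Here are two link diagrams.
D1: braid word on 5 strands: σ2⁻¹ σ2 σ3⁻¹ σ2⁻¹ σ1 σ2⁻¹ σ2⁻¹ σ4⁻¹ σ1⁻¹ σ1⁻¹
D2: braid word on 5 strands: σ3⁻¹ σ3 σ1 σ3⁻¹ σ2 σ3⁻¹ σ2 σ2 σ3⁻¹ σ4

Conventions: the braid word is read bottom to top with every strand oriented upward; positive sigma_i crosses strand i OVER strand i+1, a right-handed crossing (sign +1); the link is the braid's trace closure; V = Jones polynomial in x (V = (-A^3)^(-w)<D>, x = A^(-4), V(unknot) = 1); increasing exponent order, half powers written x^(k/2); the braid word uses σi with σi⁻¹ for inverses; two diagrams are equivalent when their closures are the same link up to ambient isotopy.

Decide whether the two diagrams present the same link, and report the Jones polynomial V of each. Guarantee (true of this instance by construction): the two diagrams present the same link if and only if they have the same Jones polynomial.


same link: no
V(D1) = -x^-6 + x^-5 - x^-4 + 2x^-3 - x^-2 + x^-1  [10 crossings, <D> = A^-14 - A^-10 + 2A^-6 - A^-2 + A^2 - A^6, w = -6]
V(D2) = -x^-3 + 2x^-2 - 2x^-1 + 3 - 2x + 2x^2 - x^3  [10 crossings, <D> = -A^-6 + 2A^-2 - 2A^2 + 3A^6 - 2A^10 + 2A^14 - A^18, w = +2]
insight: 2 classes among 2 diagrams; unequal V(x) rules out equality


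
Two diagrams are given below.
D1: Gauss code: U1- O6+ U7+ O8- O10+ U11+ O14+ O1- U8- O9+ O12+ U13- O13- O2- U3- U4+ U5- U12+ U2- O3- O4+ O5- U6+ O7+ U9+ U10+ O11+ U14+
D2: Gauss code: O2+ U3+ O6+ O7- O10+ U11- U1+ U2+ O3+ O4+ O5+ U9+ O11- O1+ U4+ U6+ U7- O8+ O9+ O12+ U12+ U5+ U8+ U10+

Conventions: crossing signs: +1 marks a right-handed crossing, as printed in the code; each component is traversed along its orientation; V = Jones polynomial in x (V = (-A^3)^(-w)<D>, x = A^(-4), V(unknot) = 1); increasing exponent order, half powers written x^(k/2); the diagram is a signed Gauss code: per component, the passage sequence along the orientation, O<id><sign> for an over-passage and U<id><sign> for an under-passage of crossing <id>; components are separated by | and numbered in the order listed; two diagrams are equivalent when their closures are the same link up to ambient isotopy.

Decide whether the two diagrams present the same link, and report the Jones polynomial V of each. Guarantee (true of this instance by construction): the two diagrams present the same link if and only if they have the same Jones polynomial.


equivalent: no
D1 (bracket -A^-18 + A^-14 - A^-10 + 2A^-6 - A^-2 + A^2; 14 crossings at w = +2): V = x - x^2 + 2x^3 - x^4 + x^5 - x^6
V(D2) = x^2 + 2x^4 - 2x^5 + x^6 - 2x^7 + x^8  [12 crossings, <D> = A^-8 - 2A^-4 + 1 - 2A^4 + 2A^8 + A^16, w = +8]
observation: comparing 2 Jones polynomials yields 2 groups


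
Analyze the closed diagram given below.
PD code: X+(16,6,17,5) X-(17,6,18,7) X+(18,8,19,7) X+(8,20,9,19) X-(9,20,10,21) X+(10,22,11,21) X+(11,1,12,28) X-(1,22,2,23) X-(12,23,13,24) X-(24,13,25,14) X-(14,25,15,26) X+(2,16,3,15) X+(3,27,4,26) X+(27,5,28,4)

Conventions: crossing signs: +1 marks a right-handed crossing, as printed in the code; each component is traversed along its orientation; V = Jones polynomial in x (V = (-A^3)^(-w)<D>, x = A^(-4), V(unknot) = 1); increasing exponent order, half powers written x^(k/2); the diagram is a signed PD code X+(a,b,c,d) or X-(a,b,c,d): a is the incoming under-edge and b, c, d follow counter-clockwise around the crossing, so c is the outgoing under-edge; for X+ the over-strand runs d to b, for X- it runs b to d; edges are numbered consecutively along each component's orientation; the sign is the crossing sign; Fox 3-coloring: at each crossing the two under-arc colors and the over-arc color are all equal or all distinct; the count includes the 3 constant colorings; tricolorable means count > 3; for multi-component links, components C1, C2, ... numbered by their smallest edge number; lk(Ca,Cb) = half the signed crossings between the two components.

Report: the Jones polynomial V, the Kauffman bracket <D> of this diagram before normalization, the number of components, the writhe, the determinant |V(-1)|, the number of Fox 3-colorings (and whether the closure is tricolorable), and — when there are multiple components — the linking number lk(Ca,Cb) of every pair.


V(x) = -x^-1 + 2 - x + 2x^2 - x^3 + x^4 - x^5
bracket: -A^-14 + A^-10 - A^-6 + 2A^-2 - A^2 + 2A^6 - A^10, w = +2
1 component, writhe +2, over 14 crossings
det 9, colorings 9 of 3^14 — tricolorable
observation: the span of V is 6, forcing >= 6 crossings in any diagram


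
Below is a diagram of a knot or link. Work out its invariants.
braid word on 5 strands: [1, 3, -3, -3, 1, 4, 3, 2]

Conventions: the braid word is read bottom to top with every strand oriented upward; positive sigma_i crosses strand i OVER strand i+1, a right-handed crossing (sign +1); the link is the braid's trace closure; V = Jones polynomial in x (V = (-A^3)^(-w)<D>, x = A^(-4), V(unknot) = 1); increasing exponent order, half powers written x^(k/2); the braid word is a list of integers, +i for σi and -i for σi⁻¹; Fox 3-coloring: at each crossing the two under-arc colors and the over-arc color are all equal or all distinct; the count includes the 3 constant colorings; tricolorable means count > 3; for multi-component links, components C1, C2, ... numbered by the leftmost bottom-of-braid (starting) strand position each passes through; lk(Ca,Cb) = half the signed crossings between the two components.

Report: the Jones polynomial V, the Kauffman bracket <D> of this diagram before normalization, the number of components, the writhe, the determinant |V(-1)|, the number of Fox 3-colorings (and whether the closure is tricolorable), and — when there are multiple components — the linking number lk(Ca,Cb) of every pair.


V(x) = 1 + x + x^2 + x^3
bracket: 1 + A^4 + A^8 + A^12, w = +4
3 components, writhe +4, over 8 crossings
lk(C1,C2) = +1
linking number lk(C1,C3) = 0
lk(C2,C3): 0
det 0, colorings 9 of 3^8 — tricolorable
observation: span 3 respects span(V) <= c + mu - 1 = 10 for this 3-component diagram


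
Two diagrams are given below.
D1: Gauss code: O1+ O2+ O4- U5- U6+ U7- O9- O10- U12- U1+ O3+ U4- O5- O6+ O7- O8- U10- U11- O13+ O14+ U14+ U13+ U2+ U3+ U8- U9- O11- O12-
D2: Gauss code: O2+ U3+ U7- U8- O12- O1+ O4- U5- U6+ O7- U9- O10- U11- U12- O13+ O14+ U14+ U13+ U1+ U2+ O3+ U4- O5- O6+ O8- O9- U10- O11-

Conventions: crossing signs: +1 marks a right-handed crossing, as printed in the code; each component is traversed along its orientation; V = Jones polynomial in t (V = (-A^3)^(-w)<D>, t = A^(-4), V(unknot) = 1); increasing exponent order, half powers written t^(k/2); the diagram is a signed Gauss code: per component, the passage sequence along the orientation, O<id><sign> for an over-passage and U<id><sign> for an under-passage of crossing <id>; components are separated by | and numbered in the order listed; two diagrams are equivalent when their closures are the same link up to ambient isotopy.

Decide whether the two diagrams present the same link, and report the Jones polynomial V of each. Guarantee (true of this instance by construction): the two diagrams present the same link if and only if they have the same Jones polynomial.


equivalent: yes
V(D1) = -t^-4 + t^-3 + t^-1  (w -2, c 14, <D> = A^-2 + A^6 - A^10)
V(D2) = -t^-4 + t^-3 + t^-1  (w -2, c 14, <D> = A^-2 + A^6 - A^10)
why: all 2 diagrams share one V(t), hence one class


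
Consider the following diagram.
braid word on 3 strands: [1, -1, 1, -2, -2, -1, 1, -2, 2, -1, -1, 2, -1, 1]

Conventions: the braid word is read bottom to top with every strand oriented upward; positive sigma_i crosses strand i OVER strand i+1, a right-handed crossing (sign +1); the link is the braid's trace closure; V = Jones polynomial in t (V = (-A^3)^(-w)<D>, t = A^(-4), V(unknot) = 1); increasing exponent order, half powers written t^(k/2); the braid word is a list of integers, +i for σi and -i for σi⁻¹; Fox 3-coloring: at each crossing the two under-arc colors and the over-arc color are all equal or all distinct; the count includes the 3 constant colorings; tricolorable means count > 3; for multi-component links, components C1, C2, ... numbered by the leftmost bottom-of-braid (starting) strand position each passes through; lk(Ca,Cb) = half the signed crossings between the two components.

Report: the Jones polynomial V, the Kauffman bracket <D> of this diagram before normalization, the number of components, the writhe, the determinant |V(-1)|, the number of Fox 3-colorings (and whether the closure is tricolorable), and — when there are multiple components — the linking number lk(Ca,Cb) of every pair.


Jones polynomial: V(t) = -t^-4 + t^-3 + t^-1
<D> = A^-2 + A^6 - A^10; writhe -2
components 1, writhe -2 (14 crossings)
3-colorings: 9 of 3^14, det 3 — tricolorable
note: |V(-1)| = 3: so tricolorable, since 3 divides 3


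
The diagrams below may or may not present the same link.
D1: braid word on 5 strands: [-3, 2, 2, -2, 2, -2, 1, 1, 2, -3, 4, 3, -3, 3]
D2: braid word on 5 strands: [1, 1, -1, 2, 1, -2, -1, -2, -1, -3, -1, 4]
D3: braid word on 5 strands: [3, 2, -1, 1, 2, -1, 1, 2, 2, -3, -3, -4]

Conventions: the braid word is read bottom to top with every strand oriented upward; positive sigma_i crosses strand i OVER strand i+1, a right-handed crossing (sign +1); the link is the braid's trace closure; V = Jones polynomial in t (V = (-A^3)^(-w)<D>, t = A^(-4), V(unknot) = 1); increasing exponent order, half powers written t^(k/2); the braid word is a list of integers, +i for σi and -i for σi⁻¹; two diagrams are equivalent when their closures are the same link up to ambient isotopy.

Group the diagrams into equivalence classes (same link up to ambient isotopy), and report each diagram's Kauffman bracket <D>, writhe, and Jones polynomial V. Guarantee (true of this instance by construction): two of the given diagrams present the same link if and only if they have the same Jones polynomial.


equivalence classes: {D1} | {D2} | {D3}
D1 (bracket A^-8 + 2 + A^8; 14 crossings at w = +4): V = t + 2t^3 + t^5
D2 (bracket A^-6 + A^-2 + A^2 + A^6; 12 crossings at w = -2): V = t^-3 + t^-2 + t^-1 + 1
D3 (bracket A^-18 + A^-6 + A^-2 + A^2; 12 crossings at w = +2): V = t + t^2 + t^3 + t^6
key observation: 3 classes among 3 diagrams; unequal V(t) rules out equality


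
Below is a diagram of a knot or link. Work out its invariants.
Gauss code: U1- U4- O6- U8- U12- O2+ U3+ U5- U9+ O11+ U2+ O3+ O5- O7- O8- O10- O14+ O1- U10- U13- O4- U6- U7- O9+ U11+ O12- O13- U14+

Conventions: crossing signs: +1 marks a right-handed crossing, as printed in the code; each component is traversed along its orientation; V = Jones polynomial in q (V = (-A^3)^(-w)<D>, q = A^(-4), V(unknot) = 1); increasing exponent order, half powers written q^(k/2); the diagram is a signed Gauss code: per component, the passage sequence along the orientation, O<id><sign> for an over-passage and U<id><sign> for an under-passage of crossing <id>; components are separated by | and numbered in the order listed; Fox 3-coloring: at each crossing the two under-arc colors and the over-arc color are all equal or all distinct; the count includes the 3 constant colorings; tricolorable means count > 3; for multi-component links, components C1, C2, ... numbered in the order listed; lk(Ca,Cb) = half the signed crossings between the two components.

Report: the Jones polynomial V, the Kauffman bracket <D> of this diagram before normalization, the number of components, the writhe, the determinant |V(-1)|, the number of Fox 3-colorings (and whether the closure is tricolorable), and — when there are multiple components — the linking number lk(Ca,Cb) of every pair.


V(q) = -q^-6 + 2q^-5 - 3q^-4 + 4q^-3 - 4q^-2 + 4q^-1 - 2 + 2q - q^2
bracket: -A^-20 + 2A^-16 - 2A^-12 + 4A^-8 - 4A^-4 + 4 - 3A^4 + 2A^8 - A^12, w = -4
1 component, writhe -4, over 14 crossings
det 23, colorings 3 of 3^14 — not tricolorable
observation: w = -4 shifts under R1 moves; the (-A^3)^(4) factor cancels that in V


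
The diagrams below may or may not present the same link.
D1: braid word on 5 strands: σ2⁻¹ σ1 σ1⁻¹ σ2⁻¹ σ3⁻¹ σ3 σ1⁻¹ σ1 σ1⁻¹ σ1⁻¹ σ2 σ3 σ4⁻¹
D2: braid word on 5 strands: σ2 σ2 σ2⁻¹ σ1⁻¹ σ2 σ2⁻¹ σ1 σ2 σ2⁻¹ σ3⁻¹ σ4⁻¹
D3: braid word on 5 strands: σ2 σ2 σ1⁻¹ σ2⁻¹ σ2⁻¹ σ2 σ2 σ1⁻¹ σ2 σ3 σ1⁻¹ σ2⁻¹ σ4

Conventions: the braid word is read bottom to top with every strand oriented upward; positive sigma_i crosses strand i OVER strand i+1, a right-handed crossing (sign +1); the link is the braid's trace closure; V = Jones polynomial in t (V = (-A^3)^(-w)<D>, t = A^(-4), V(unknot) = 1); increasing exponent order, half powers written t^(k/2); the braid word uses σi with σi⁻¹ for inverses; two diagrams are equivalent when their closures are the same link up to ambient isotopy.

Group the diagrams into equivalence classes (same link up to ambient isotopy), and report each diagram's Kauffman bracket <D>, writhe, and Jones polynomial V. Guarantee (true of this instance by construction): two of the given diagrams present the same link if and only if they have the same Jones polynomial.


classes: {D1} | {D2} | {D3}
V(D1) = -t^(-5/2) - t^(-1/2)  [13 crossings, <D> = A^-7 + A, w = -3]
V(D2) = -t^(-1/2) - t^(1/2)  (w -1, c 11, <D> = A^-5 + A^-1)
V(D3) = t^(-7/2) - 2t^(-5/2) + t^(-3/2) - 2t^(-1/2) + t^(1/2) - t^(3/2)  [13 crossings, <D> = A^-3 - A + 2A^5 - A^9 + 2A^13 - A^17, w = +1]
note: comparing 3 Jones polynomials yields 3 groups


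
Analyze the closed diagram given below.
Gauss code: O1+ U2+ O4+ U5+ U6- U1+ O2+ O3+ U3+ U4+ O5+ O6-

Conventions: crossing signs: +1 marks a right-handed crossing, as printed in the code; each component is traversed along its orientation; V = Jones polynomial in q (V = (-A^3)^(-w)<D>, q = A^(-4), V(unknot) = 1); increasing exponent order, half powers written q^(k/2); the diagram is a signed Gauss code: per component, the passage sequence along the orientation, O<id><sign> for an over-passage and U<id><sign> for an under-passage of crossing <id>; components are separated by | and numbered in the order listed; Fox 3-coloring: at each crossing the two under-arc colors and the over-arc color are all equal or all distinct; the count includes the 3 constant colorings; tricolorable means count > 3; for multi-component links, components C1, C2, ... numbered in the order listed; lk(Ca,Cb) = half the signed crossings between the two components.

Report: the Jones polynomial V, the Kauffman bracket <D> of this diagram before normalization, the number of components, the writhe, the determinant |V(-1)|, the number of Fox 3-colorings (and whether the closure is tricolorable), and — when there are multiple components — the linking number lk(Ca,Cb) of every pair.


V(q) = q + q^3 - q^4
bracket: -A^-4 + 1 + A^8, w = +4
1 component, writhe +4, over 6 crossings
det 3, colorings 9 of 3^6 — tricolorable
observation: the span of V is 3, forcing >= 3 crossings in any diagram


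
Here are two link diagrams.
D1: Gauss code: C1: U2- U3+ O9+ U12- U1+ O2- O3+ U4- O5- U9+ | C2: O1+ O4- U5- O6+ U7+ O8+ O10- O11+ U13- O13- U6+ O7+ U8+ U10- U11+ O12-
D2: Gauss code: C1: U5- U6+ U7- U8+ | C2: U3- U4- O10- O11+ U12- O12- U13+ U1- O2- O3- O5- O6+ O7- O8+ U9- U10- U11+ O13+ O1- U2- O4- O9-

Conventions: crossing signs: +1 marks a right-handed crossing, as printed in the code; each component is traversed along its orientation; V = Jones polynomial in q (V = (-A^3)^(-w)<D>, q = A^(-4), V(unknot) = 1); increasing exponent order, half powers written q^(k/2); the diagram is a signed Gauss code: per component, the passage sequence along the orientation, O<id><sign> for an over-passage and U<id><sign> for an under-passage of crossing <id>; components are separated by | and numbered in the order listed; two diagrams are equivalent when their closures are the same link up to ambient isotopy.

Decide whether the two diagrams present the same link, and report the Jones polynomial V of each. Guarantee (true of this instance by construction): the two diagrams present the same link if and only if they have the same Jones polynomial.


same link: no
V(D1) = -q^(-3/2) - 2q^(1/2) + q^(3/2) - q^(5/2) + q^(7/2)  [13 crossings, <D> = -A^-11 + A^-7 - A^-3 + 2A + A^9, w = +1]
D2 (bracket A^-13 + A^-9 + A^-5 - A^3; 13 crossings at w = -5): V = q^(-9/2) - q^(-5/2) - q^(-3/2) - q^(-1/2)
note: 2 values of V(q) split the 2 diagrams


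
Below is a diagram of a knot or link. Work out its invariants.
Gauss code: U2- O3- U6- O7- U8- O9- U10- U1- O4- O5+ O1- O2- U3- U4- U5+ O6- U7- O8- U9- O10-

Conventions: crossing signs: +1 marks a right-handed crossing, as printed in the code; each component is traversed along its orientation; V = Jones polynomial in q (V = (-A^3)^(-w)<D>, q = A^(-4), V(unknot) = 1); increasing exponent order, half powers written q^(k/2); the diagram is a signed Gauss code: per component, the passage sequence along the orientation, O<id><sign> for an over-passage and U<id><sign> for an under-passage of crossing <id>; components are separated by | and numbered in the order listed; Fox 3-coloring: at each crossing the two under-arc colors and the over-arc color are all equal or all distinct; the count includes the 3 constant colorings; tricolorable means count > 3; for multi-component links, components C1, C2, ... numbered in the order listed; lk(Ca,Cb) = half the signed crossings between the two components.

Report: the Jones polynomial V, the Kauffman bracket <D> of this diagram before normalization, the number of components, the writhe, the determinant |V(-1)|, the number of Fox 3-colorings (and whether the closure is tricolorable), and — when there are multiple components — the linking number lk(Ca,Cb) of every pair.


V = -q^-10 + q^-9 - q^-8 + q^-7 - q^-6 + q^-5 + q^-3
<D> = A^-12 + A^-4 - 1 + A^4 - A^8 + A^12 - A^16 (w = -8)
1 component over 10 crossings, w = -8
3 Fox colorings among 3^10, |V(-1)| = 7: not tricolorable
why: the span of V is 7, forcing >= 7 crossings in any diagram


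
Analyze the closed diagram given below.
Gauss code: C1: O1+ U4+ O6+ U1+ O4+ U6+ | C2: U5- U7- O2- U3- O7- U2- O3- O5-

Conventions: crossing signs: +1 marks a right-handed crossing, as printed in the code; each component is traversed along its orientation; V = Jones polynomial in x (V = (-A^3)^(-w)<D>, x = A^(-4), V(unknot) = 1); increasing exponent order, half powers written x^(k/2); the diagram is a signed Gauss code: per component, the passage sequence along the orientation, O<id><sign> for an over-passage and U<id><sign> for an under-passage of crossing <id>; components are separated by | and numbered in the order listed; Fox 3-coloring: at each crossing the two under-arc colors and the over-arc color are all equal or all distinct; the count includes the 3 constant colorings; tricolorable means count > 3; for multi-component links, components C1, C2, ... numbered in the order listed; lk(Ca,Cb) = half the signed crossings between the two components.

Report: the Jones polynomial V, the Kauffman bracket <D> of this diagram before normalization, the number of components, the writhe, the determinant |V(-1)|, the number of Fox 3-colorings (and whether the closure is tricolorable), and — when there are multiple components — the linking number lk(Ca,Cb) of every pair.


V = x^(-7/2) - 2x^(-1/2) - 2x^(1/2) + x^(7/2)
<D> = -A^-17 + 2A^-5 + 2A^-1 - A^11 (w = -1)
2 components over 7 crossings, w = -1
lk(C1,C2): 0
81 Fox colorings among 3^7, |V(-1)| = 0: tricolorable
why: all 2 components of this link are unlinked algebraically


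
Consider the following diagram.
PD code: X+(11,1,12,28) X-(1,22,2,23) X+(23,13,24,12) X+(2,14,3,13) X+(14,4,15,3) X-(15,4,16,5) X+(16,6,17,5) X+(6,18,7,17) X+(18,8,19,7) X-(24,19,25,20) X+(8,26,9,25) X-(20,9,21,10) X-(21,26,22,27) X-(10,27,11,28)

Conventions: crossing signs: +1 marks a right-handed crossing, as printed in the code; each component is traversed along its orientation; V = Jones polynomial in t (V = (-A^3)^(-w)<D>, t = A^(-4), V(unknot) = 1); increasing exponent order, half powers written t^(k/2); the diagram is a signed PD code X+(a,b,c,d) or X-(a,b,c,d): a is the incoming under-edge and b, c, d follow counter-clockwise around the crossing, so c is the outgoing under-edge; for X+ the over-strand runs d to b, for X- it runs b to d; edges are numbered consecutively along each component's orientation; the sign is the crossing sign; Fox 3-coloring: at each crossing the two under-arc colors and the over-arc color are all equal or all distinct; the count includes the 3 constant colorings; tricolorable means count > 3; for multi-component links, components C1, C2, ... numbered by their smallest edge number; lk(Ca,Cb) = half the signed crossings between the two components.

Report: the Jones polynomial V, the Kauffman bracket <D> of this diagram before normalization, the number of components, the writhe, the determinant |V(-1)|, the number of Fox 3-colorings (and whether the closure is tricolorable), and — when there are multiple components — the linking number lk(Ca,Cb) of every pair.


V(t) = -t^-2 + 2t^-1 - 3 + 5t - 4t^2 + 5t^3 - 4t^4 + 2t^5 - t^6
bracket: -A^-18 + 2A^-14 - 4A^-10 + 5A^-6 - 4A^-2 + 5A^2 - 3A^6 + 2A^10 - A^14, w = +2
1 component, writhe +2, over 14 crossings
det 27, colorings 9 of 3^14 — tricolorable
observation: the span of V is 8, forcing >= 8 crossings in any diagram


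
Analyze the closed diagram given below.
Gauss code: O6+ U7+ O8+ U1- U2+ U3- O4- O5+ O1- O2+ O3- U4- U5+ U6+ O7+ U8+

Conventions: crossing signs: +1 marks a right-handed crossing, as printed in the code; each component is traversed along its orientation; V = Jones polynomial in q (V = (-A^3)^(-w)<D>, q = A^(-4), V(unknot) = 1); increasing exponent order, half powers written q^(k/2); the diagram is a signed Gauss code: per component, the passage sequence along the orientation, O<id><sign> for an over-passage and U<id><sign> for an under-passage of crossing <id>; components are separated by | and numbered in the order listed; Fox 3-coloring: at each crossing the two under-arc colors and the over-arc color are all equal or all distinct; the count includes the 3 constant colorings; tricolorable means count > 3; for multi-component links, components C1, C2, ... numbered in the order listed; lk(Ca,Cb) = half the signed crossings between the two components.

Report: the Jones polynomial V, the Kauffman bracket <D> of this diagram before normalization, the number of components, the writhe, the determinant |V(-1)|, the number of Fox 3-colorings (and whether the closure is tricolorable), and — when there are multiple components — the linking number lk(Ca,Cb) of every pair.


V = q + q^3 - q^4
<D> = -A^-10 + A^-6 + A^2 (w = +2)
1 component over 8 crossings, w = +2
9 Fox colorings among 3^8, |V(-1)| = 3: tricolorable
why: w = +2 shifts under R1 moves; the (-A^3)^(-2) factor cancels that in V


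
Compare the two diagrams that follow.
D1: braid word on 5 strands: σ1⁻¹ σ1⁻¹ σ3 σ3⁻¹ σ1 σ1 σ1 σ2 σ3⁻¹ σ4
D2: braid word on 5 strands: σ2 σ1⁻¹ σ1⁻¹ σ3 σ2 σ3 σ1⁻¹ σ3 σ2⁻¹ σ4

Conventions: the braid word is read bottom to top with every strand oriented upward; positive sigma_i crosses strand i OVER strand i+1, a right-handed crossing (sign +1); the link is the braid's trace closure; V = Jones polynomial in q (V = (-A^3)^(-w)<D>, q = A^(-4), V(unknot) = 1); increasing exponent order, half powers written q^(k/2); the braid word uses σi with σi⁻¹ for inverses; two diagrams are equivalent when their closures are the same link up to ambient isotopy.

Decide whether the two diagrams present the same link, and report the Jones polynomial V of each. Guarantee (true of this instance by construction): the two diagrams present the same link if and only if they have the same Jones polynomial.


same link: no
V(D1) = 1  [10 crossings, <D> = A^6, w = +2]
V(D2) = -q^-3 + q^-2 - q^-1 + 3 - q + q^2 - q^3  (w +2, c 10, <D> = -A^-6 + A^-2 - A^2 + 3A^6 - A^10 + A^14 - A^18)
note: 2 classes among 2 diagrams; unequal V(q) rules out equality


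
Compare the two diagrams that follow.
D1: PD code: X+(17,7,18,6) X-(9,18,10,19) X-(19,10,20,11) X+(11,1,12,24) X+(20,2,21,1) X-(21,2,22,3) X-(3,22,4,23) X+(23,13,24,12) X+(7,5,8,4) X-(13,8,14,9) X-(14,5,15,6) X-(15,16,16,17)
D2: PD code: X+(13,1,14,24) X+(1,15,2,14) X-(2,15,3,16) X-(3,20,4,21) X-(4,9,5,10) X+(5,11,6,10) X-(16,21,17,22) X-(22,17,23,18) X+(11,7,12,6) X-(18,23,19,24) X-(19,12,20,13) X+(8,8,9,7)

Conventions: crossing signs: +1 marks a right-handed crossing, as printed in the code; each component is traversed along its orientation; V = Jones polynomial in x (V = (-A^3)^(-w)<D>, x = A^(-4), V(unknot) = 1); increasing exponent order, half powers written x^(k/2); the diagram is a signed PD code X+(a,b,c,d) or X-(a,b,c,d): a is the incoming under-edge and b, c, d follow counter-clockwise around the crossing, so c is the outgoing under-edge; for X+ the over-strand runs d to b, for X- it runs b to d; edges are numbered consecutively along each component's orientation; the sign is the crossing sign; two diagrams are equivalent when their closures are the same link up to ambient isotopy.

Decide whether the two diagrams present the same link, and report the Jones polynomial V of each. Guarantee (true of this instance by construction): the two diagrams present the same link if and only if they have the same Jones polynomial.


same link: no
V(D1) = x^-5 - 2x^-4 + 2x^-3 - 2x^-2 + 2x^-1 - 1 + x  [12 crossings, <D> = A^-10 - A^-6 + 2A^-2 - 2A^2 + 2A^6 - 2A^10 + A^14, w = -2]
V(D2) = -x^-6 + x^-5 - x^-4 + 2x^-3 - x^-2 + x^-1  (w -2, c 12, <D> = A^-2 - A^2 + 2A^6 - A^10 + A^14 - A^18)
note: 2 values of V(x) split the 2 diagrams


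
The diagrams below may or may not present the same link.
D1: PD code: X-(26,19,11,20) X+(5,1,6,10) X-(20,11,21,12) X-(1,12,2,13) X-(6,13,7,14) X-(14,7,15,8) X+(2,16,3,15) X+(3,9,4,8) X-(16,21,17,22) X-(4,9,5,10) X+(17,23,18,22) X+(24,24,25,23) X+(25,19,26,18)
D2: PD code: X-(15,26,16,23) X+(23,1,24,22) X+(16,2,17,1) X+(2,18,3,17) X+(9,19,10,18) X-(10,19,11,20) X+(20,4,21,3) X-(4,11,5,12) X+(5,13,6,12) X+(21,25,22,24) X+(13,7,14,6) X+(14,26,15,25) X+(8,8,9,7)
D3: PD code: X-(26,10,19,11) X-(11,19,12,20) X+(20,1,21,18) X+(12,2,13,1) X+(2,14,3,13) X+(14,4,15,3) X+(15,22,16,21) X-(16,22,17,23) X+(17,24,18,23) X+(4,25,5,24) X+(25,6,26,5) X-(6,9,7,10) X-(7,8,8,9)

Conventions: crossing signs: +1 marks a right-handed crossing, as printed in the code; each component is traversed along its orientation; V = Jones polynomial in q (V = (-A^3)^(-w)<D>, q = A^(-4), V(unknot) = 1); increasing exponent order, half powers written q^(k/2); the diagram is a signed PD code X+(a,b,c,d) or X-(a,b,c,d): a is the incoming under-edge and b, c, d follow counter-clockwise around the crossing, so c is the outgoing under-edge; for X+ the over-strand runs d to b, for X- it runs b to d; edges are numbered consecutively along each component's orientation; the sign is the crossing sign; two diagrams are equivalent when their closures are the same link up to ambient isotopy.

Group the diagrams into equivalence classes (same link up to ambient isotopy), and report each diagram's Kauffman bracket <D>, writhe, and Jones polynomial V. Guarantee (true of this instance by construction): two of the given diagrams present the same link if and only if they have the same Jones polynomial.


equivalence classes: {D1} | {D2, D3}
D1 (bracket A^-1 + A^7; 13 crossings at w = -1): V = -q^(-5/2) - q^(-1/2)
D2 (bracket -A^-5 + A^-1 - A^3 + 2A^7 + A^15; 13 crossings at w = +7): V = -q^(3/2) - 2q^(7/2) + q^(9/2) - q^(11/2) + q^(13/2)
D3 (bracket -A^-17 + A^-13 - A^-9 + 2A^-5 + A^3; 13 crossings at w = +3): V = -q^(3/2) - 2q^(7/2) + q^(9/2) - q^(11/2) + q^(13/2)
key observation: comparing 3 Jones polynomials yields 2 groups


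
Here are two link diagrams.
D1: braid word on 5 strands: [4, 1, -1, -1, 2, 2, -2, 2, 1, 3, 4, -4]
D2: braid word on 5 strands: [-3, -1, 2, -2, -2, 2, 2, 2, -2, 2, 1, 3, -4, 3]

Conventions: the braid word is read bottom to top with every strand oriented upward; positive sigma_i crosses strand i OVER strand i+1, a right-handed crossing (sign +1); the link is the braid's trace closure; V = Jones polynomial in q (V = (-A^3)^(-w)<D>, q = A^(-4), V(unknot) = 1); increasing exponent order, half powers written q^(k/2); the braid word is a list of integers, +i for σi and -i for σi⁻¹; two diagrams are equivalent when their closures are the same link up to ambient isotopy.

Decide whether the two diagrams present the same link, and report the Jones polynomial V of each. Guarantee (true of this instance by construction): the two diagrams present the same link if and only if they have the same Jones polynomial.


equivalent: yes
D1 (bracket 1 + A^4 + A^8 + A^12; 12 crossings at w = +4): V = 1 + q + q^2 + q^3
D2 (bracket A^-6 + A^-2 + A^2 + A^6; 14 crossings at w = +2): V = 1 + q + q^2 + q^3
key observation: Markov moves rewrite D1 (12 crossings) into D2 (14)


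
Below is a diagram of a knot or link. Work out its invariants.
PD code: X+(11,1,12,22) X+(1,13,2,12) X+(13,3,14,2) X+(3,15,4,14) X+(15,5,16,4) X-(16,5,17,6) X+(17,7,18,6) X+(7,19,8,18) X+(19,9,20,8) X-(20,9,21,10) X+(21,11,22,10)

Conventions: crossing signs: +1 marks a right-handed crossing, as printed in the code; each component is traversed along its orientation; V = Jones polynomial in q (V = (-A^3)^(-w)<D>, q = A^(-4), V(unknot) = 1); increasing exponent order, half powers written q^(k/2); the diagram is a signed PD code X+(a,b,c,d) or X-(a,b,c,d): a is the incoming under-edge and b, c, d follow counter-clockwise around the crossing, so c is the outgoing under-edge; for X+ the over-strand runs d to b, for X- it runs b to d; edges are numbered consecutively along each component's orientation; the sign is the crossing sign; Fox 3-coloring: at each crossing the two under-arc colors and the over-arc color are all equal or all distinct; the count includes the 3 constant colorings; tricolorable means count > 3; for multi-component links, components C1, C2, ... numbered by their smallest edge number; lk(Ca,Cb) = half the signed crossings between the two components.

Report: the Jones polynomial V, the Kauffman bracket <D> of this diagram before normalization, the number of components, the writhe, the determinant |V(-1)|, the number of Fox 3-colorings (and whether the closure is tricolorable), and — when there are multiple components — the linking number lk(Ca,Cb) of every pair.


V = q^3 + q^5 - q^6 + q^7 - q^8 + q^9 - q^10
<D> = A^-19 - A^-15 + A^-11 - A^-7 + A^-3 - A - A^9 (w = +7)
1 component over 11 crossings, w = +7
3 Fox colorings among 3^11, |V(-1)| = 7: not tricolorable
why: w = +7 (over 11 crossings) is diagram-only; (-A^3)^(-7) removes it from V


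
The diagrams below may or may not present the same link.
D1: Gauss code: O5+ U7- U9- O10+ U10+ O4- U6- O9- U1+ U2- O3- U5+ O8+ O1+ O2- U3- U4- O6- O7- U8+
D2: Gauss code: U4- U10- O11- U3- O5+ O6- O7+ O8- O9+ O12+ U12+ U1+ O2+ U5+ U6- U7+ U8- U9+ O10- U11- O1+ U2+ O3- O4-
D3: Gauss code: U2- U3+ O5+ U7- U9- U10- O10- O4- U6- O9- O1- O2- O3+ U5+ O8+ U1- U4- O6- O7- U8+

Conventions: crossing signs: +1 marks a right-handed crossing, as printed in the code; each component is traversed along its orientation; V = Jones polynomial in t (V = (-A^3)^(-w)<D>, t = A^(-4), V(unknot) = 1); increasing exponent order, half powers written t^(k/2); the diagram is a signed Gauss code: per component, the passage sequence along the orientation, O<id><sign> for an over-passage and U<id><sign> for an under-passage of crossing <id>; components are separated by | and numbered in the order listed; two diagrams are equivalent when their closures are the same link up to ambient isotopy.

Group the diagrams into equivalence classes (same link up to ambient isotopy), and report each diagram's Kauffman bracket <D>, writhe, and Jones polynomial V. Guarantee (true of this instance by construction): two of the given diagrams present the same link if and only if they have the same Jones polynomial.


equivalence classes: {D1, D3} | {D2}
D1 (bracket A^-10 - A^-6 + 2A^-2 - 2A^2 + 2A^6 - 2A^10 + A^14; 10 crossings at w = -2): V = t^-5 - 2t^-4 + 2t^-3 - 2t^-2 + 2t^-1 - 1 + t
V(D2) = -t^-3 + 2t^-2 - 2t^-1 + 3 - 2t + 2t^2 - t^3  (w 0, c 12, <D> = -A^-12 + 2A^-8 - 2A^-4 + 3 - 2A^4 + 2A^8 - A^12)
V(D3) = t^-5 - 2t^-4 + 2t^-3 - 2t^-2 + 2t^-1 - 1 + t  (w -4, c 10, <D> = A^-16 - A^-12 + 2A^-8 - 2A^-4 + 2 - 2A^4 + A^8)
observation: comparing 3 Jones polynomials yields 2 groups


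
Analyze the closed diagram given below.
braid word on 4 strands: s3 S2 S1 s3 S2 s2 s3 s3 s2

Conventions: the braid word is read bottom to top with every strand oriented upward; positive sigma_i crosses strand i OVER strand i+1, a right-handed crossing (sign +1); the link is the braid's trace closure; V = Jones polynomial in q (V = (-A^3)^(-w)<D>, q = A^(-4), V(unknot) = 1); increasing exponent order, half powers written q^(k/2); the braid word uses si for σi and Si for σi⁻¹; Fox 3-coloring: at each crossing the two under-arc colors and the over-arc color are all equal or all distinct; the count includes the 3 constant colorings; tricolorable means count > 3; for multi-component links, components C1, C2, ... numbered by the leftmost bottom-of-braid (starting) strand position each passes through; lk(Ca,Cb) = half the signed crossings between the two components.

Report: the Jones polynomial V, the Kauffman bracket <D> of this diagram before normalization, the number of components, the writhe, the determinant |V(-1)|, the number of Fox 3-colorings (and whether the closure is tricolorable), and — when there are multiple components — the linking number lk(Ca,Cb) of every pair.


V = q + q^3 - q^4
<D> = A^-7 - A^-3 - A^5 (w = +3)
1 component over 9 crossings, w = +3
9 Fox colorings among 3^9, |V(-1)| = 3: tricolorable
why: the span of V is 3, forcing >= 3 crossings in any diagram


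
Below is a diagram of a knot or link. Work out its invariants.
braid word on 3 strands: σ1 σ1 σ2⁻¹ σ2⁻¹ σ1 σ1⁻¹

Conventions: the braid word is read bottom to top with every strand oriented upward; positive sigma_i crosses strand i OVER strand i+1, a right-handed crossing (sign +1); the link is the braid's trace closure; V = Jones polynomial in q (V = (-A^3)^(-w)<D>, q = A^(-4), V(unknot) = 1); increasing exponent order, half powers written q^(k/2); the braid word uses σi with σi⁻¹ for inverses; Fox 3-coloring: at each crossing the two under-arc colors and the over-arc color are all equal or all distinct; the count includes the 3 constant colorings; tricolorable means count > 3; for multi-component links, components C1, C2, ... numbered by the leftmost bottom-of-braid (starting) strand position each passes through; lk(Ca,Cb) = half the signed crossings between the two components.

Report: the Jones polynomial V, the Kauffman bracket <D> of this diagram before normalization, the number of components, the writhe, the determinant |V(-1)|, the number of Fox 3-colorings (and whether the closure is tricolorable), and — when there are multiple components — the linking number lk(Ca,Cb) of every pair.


Jones polynomial: V(q) = q^-2 + 2 + q^2
<D> = A^-8 + 2 + A^8; writhe 0
components 3, writhe 0 (6 crossings)
linking number lk(C1,C2) = +1
lk(C1,C3): 0
lk(C2,C3) = -1
3-colorings: 3 of 3^6, det 4 — not tricolorable
note: V is palindromic (span 4, det 4): q -> 1/q fixes it; necessary, not sufficient, for amphichirality


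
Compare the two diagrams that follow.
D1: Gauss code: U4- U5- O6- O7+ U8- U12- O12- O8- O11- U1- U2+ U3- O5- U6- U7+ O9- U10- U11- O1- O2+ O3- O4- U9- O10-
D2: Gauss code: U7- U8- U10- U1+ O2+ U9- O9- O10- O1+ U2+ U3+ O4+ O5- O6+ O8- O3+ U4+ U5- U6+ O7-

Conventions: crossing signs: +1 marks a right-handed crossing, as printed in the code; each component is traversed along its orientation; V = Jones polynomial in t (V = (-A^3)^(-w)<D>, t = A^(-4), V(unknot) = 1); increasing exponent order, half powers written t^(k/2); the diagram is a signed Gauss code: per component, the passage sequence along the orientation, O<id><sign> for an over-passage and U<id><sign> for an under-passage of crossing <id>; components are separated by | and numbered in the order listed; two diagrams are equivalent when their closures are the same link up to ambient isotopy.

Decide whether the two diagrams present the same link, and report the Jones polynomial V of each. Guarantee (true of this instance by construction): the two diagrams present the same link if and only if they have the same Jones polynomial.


equivalent: no
D1 (bracket A^-16 + A^-8 - A^-4 + 1 - A^4; 12 crossings at w = -8): V = -t^-7 + t^-6 - t^-5 + t^-4 + t^-2
D2 (bracket 1; 10 crossings at w = 0): V = 1
key observation: V(t) takes 2 values over 2 diagrams, fixing the grouping


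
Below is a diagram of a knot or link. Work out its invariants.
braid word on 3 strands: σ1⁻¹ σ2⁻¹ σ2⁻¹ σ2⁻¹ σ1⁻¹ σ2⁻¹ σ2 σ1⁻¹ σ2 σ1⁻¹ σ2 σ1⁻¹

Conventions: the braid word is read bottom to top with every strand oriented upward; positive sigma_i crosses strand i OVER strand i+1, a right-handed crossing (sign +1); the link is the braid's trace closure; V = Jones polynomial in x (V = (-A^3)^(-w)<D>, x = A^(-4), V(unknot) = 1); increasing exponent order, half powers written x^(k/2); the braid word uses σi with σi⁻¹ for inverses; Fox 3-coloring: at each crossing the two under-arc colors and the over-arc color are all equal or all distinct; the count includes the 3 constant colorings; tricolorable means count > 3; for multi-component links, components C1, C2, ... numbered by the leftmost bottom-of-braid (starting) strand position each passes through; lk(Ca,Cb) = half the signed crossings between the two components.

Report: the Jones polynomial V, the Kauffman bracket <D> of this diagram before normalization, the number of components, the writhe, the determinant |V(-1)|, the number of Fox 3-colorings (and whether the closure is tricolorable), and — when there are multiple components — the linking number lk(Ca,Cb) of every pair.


Jones polynomial: V(x) = x^-10 - 4x^-9 + 6x^-8 - 8x^-7 + 9x^-6 - 8x^-5 + 7x^-4 - 4x^-3 + 2x^-2
<D> = 2A^-10 - 4A^-6 + 7A^-2 - 8A^2 + 9A^6 - 8A^10 + 6A^14 - 4A^18 + A^22; writhe -6
components 1, writhe -6 (12 crossings)
3-colorings: 3 of 3^12, det 49 — not tricolorable
note: the span of V is 8, forcing >= 8 crossings in any diagram
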